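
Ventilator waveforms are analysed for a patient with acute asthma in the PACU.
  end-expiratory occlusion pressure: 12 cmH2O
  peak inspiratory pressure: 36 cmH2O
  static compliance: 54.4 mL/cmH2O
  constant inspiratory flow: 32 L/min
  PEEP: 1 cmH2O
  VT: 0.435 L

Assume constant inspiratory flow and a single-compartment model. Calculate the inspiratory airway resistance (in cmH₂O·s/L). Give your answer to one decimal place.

30.0

Flow: 32 L/min ÷ 60 = 0.5333 L/s.
Total PEEP = 12 cmH2O (set 1 + intrinsic 11); this is the baseline alveolar pressure.
Equation of motion (constant flow): PIP = Vt/C + R·V̇ + PEEP.
R·V̇ = PIP − Vt/C − PEEP = 36 − 435/54.4 − 12 = 36 − 7.996 − 12 = 16.004 cmH2O.
R = 16.004 / 0.5333 = 30.009 cmH2O·s/L.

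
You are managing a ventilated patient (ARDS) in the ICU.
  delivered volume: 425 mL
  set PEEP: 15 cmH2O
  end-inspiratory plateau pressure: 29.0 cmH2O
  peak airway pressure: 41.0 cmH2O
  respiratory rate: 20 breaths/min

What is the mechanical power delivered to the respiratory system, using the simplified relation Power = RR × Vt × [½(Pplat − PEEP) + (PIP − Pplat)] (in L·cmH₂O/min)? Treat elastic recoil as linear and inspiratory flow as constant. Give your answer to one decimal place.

Per-breath work = Vt × [½(Pplat−PEEP) + (PIP−Pplat)] = 0.425 × [0.5×14.0 + 12.0] = 0.425 × 19.0 = 8.075 L·cmH2O.
Power = 20 × 8.075 = 161.5 L·cmH2O/min.

161.5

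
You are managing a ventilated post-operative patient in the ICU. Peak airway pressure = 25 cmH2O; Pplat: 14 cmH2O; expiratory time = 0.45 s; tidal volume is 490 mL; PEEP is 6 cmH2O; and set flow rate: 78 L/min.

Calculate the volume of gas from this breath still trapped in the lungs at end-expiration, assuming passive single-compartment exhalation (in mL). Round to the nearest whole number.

206

Flow: 78 L/min ÷ 60 = 1.3 L/s.
R = (PIP − Pplat)/V̇ = (25 − 14) / 1.3 = 11.0/1.3 = 8.462 cmH2O·s/L.
C = Vt/(Pplat − PEEP) = 490.0 / (14 − 6) = 490.0/8.0 = 61.25 mL/cmH2O.
τ = R × C = 8.462 × 0.06125 L/cmH2O = 0.5183 s.
Fraction remaining = e^(−Te/τ) = e^(−0.45/0.5183) = 0.4197.
Trapped volume = 490.0 × 0.4197 = 205.65 mL.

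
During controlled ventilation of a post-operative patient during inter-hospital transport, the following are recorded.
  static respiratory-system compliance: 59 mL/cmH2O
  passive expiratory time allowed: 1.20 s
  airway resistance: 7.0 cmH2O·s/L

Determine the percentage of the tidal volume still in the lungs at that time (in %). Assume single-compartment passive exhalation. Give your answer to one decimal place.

5.5

τ = R × C = 7.0 × 59 mL/cmH2O = 7.0 × 0.059 L/cmH2O = 0.413 s.
Passive exhalation: V(t)/V₀ = e^(−t/τ) = e^(−1.20/0.413) = 0.05472.
Fraction remaining = 0.05472 → 5.472%.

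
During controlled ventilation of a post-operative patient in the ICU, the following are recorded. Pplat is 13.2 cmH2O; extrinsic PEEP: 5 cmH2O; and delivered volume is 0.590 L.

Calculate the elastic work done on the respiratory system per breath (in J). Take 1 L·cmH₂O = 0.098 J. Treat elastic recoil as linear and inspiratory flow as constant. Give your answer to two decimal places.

0.24

Elastic work ≈ ½ × (Pplat − PEEP) × Vt = 0.5 × (13.2 − 5) × 0.590 L = 0.5 × 8.2 × 0.590 = 2.419 L·cmH2O.
× 0.098 J/(L·cmH2O) → 0.2371 J.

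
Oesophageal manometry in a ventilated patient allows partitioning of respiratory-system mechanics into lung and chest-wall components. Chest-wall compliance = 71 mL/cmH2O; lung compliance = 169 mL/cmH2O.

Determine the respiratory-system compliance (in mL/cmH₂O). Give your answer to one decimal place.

Lung and chest wall are elastances in series: 1/Crs = 1/CL + 1/Ccw.
1/Crs = 1/169 + 1/71 = 0.02.
Crs = 50.0 mL/cmH2O.

50.0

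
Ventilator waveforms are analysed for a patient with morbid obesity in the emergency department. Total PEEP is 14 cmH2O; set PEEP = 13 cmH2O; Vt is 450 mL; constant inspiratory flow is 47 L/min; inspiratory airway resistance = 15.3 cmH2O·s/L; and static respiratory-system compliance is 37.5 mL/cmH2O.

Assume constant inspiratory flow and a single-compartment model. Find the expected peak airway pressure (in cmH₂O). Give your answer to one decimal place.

Flow: 47 L/min ÷ 60 = 0.7833 L/s.
Total PEEP = 14 cmH2O (set 13 + intrinsic 1); this is the baseline alveolar pressure.
Equation of motion (constant flow): PIP = Vt/C + R·V̇ + PEEP.
PIP = 450/37.5 + 15.3×0.7833 + 14 = 12.0 + 11.984 + 14 = 37.984 cmH2O.

38.0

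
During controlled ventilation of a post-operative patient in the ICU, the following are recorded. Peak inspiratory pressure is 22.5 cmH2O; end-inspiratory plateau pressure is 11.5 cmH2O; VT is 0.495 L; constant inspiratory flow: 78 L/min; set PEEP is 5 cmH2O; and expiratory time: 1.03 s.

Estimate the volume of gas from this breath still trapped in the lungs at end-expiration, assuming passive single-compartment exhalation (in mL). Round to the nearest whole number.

100

Flow: 78 L/min ÷ 60 = 1.3 L/s.
R = (PIP − Pplat)/V̇ = (22.5 − 11.5) / 1.3 = 11.0/1.3 = 8.462 cmH2O·s/L.
C = Vt/(Pplat − PEEP) = 495.0 / (11.5 − 5) = 495.0/6.5 = 76.154 mL/cmH2O.
τ = R × C = 8.462 × 0.07615 L/cmH2O = 0.6444 s.
Fraction remaining = e^(−Te/τ) = e^(−1.03/0.6444) = 0.2022.
Trapped volume = 495.0 × 0.2022 = 100.09 mL.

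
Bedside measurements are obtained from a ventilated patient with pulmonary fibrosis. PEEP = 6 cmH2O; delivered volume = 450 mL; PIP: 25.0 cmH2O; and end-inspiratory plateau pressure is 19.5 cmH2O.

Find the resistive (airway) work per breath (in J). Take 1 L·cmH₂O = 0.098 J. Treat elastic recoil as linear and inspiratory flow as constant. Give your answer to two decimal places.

0.24

With constant inspiratory flow the resistive pressure is constant at PIP − Pplat = 25.0 − 19.5 = 5.5 cmH2O, so resistive work = 5.5 × 0.450 = 2.475 L·cmH2O.
× 0.098 J/(L·cmH2O) → 0.2426 J.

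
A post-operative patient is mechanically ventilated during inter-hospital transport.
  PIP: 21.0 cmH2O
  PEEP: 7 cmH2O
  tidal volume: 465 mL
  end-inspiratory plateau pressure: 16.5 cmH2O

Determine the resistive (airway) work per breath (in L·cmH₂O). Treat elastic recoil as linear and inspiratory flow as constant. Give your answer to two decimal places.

2.09

With constant inspiratory flow the resistive pressure is constant at PIP − Pplat = 21.0 − 16.5 = 4.5 cmH2O, so resistive work = 4.5 × 0.465 = 2.093 L·cmH2O.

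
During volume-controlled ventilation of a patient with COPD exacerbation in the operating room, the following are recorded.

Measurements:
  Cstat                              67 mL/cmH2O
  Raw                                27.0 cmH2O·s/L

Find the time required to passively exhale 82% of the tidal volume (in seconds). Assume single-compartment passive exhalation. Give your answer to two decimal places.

3.10

τ = R × C = 27.0 × 67 mL/cmH2O = 27.0 × 0.067 L/cmH2O = 1.809 s.
Exhaled fraction f = 1 − e^(−t/τ) → t = −τ·ln(1 − f) = −1.809·ln(0.18) = 3.102 s.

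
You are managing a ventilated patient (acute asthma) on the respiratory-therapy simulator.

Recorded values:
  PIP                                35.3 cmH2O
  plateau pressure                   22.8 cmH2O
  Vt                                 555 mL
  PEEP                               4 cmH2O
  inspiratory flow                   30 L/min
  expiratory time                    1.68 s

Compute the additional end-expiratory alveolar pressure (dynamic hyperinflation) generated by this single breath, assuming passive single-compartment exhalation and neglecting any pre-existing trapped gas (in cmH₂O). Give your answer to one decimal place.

Flow: 30 L/min ÷ 60 = 0.5 L/s.
R = (PIP − Pplat)/V̇ = (35.3 − 22.8) / 0.5 = 12.5/0.5 = 25.0 cmH2O·s/L.
C = Vt/(Pplat − PEEP) = 555.0 / (22.8 − 4) = 555.0/18.8 = 29.521 mL/cmH2O.
τ = R × C = 25.0 × 0.02952 L/cmH2O = 0.738 s.
Fraction remaining = e^(−Te/τ) = e^(−1.68/0.738) = 0.1027; trapped volume = 555.0 × 0.1027 = 56.999 mL.
Additional alveolar pressure from trapping ≈ V_trapped / C = 56.999 / 29.521 = 1.931 cmH2O.

1.9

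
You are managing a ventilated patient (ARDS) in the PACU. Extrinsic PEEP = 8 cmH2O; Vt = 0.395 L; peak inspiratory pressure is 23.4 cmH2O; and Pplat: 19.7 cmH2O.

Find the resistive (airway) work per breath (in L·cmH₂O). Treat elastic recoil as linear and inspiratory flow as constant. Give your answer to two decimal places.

With constant inspiratory flow the resistive pressure is constant at PIP − Pplat = 23.4 − 19.7 = 3.7 cmH2O, so resistive work = 3.7 × 0.395 = 1.462 L·cmH2O.

1.46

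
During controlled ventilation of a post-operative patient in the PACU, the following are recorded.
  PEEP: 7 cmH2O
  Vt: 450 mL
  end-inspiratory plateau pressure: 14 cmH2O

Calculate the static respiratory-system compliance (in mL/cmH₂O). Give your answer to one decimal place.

Cstat = Vt / (Pplat − PEEP) = 450 / (14 − 7) = 450 / 7.0 = 64.286 mL/cmH2O.

64.3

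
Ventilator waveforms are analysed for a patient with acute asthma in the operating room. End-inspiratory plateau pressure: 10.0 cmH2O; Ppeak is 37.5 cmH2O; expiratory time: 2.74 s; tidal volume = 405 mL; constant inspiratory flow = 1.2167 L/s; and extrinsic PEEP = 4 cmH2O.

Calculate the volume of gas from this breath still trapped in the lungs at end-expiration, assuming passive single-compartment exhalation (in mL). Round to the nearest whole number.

R = (PIP − Pplat)/V̇ = (37.5 − 10.0) / 1.2167 = 27.5/1.2167 = 22.602 cmH2O·s/L.
C = Vt/(Pplat − PEEP) = 405.0 / (10.0 − 4) = 405.0/6.0 = 67.5 mL/cmH2O.
τ = R × C = 22.602 × 0.0675 L/cmH2O = 1.526 s.
Fraction remaining = e^(−Te/τ) = e^(−2.74/1.526) = 0.166.
Trapped volume = 405.0 × 0.166 = 67.23 mL.

67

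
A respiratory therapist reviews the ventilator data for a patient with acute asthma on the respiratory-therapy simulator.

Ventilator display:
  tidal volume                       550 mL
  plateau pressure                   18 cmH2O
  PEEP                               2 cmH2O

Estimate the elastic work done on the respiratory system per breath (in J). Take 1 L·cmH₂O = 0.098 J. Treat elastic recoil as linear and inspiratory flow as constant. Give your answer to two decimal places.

Elastic work ≈ ½ × (Pplat − PEEP) × Vt = 0.5 × (18 − 2) × 0.550 L = 0.5 × 16.0 × 0.550 = 4.4 L·cmH2O.
× 0.098 J/(L·cmH2O) → 0.4312 J.

0.43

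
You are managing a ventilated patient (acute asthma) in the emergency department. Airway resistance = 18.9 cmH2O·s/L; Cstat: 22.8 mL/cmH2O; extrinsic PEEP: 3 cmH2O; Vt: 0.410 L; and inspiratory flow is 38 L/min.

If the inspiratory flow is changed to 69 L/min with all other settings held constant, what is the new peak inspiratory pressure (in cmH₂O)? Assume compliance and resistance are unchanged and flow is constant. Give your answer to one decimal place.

Flow: 38 L/min ÷ 60 = 0.6333 L/s.
New flow: 69 L/min ÷ 60 = 1.15 L/s.
PIP = Vt/C + R·V̇ + PEEP (constant-flow equation of motion).
Only the resistive term changes: ΔPIP = R × ΔV̇ = 18.9 × (1.15 − 0.6333) = 18.9 × 0.5167 = 9.766 cmH2O.
Original PIP = 410/22.8 + 18.9×0.6333 + 3 = 32.952 cmH2O; new PIP = 32.952 + (9.766) = 42.718 cmH2O.

42.7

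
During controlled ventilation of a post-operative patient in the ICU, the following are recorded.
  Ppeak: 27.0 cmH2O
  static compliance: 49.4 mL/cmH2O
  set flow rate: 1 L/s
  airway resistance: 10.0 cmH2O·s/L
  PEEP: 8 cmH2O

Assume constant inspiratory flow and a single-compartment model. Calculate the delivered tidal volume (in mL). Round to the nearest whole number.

445

Equation of motion (constant flow): PIP = Vt/C + R·V̇ + PEEP.
Vt/C = PIP − R·V̇ − PEEP = 27.0 − 10.0 − 8 = 9.0 cmH2O.
Vt = C × 9.0 = 49.4 × 9.0 = 444.6 mL.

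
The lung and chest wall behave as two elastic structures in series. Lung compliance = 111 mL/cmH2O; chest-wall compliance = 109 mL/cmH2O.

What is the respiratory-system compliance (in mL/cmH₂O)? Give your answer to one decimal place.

55.0

Lung and chest wall are elastances in series: 1/Crs = 1/CL + 1/Ccw.
1/Crs = 1/111 + 1/109 = 0.01818.
Crs = 55.006 mL/cmH2O.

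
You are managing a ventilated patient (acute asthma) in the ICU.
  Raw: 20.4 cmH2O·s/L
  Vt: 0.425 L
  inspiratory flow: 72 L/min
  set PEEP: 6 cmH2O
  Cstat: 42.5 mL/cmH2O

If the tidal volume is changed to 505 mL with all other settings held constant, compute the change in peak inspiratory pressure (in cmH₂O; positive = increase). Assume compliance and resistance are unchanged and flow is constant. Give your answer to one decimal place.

1.9

PIP = Vt/C + R·V̇ + PEEP (constant-flow equation of motion).
Only the elastic term changes: ΔPIP = ΔVt / C = (505 − 425) / 42.5 = 1.882 cmH2O.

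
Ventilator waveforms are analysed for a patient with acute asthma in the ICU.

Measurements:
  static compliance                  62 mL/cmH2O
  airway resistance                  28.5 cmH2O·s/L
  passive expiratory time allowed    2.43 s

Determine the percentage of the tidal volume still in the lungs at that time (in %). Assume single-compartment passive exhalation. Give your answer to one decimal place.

25.3

τ = R × C = 28.5 × 62 mL/cmH2O = 28.5 × 0.062 L/cmH2O = 1.767 s.
Passive exhalation: V(t)/V₀ = e^(−t/τ) = e^(−2.43/1.767) = 0.2528.
Fraction remaining = 0.2528 → 25.28%.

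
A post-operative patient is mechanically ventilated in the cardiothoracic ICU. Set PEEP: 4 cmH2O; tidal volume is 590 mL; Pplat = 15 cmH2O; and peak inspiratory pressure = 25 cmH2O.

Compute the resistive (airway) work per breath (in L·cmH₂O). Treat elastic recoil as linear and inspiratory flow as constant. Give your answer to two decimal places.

5.90

With constant inspiratory flow the resistive pressure is constant at PIP − Pplat = 25 − 15 = 10.0 cmH2O, so resistive work = 10.0 × 0.590 = 5.9 L·cmH2O.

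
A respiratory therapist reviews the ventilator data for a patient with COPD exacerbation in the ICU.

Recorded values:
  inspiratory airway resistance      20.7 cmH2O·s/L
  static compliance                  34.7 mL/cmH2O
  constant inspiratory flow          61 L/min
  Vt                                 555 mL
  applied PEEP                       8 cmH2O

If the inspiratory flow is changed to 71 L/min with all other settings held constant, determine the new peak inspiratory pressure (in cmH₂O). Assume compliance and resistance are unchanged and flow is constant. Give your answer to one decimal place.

48.5

Flow: 61 L/min ÷ 60 = 1.0167 L/s.
New flow: 71 L/min ÷ 60 = 1.1833 L/s.
PIP = Vt/C + R·V̇ + PEEP (constant-flow equation of motion).
Only the resistive term changes: ΔPIP = R × ΔV̇ = 20.7 × (1.1833 − 1.0167) = 20.7 × 0.1666 = 3.449 cmH2O.
Original PIP = 555/34.7 + 20.7×1.0167 + 8 = 45.04 cmH2O; new PIP = 45.04 + (3.449) = 48.489 cmH2O.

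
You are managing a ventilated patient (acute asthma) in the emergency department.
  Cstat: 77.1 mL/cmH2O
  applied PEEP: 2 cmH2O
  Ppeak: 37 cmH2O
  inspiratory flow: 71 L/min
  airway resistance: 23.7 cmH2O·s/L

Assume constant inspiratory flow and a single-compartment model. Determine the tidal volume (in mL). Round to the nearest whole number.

Flow: 71 L/min ÷ 60 = 1.1833 L/s.
Equation of motion (constant flow): PIP = Vt/C + R·V̇ + PEEP.
Vt/C = PIP − R·V̇ − PEEP = 37 − 28.044 − 2 = 6.956 cmH2O.
Vt = C × 6.956 = 77.1 × 6.956 = 536.31 mL.

536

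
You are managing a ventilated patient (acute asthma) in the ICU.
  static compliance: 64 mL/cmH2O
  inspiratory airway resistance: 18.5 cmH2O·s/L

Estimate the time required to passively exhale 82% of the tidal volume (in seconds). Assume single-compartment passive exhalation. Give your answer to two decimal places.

τ = R × C = 18.5 × 64 mL/cmH2O = 18.5 × 0.064 L/cmH2O = 1.184 s.
Exhaled fraction f = 1 − e^(−t/τ) → t = −τ·ln(1 − f) = −1.184·ln(0.18) = 2.03 s.

2.03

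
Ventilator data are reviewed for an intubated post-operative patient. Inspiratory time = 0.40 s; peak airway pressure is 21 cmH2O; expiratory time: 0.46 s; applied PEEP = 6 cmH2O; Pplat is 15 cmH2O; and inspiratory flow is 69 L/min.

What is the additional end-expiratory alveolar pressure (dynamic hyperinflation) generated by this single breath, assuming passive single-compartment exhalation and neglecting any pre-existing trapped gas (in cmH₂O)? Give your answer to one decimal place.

1.6

Flow: 69 L/min ÷ 60 = 1.15 L/s.
Vt = flow × Ti = 1.15 L/s × 0.40 s × 1000 mL/L = 460.0 mL.
R = (PIP − Pplat)/V̇ = (21 − 15) / 1.15 = 6.0/1.15 = 5.217 cmH2O·s/L.
C = Vt/(Pplat − PEEP) = 460.0 / (15 − 6) = 460.0/9.0 = 51.111 mL/cmH2O.
τ = R × C = 5.217 × 0.05111 L/cmH2O = 0.2666 s.
Fraction remaining = e^(−Te/τ) = e^(−0.46/0.2666) = 0.1781; trapped volume = 460.0 × 0.1781 = 81.926 mL.
Additional alveolar pressure from trapping ≈ V_trapped / C = 81.926 / 51.111 = 1.603 cmH2O.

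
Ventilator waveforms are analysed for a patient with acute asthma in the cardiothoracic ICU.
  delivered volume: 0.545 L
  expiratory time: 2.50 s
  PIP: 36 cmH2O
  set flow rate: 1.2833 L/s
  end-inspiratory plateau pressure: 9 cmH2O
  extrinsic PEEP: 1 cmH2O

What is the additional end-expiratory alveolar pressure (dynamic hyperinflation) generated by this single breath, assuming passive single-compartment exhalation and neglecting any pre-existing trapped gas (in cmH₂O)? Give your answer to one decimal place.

R = (PIP − Pplat)/V̇ = (36 − 9) / 1.2833 = 27.0/1.2833 = 21.04 cmH2O·s/L.
C = Vt/(Pplat − PEEP) = 545.0 / (9 − 1) = 545.0/8.0 = 68.125 mL/cmH2O.
τ = R × C = 21.04 × 0.06813 L/cmH2O = 1.433 s.
Fraction remaining = e^(−Te/τ) = e^(−2.50/1.433) = 0.1747; trapped volume = 545.0 × 0.1747 = 95.212 mL.
Additional alveolar pressure from trapping ≈ V_trapped / C = 95.212 / 68.125 = 1.398 cmH2O.

1.4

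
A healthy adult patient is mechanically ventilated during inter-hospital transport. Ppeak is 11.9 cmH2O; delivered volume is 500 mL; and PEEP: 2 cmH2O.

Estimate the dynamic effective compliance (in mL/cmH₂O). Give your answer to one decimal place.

50.5

Dynamic compliance = Vt / (PIP − PEEP) = 500 / (11.9 − 2) = 500 / 9.9 = 50.505 mL/cmH2O.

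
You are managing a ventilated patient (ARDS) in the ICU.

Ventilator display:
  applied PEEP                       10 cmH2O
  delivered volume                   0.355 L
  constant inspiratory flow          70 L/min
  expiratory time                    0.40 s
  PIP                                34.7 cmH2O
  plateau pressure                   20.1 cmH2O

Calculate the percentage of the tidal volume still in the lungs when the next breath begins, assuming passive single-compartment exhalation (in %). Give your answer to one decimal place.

Flow: 70 L/min ÷ 60 = 1.1667 L/s.
R = (PIP − Pplat)/V̇ = (34.7 − 20.1) / 1.1667 = 14.6/1.1667 = 12.514 cmH2O·s/L.
C = Vt/(Pplat − PEEP) = 355.0 / (20.1 − 10) = 355.0/10.1 = 35.149 mL/cmH2O.
τ = R × C = 12.514 × 0.03515 L/cmH2O = 0.4399 s.
Fraction remaining at end-expiration = e^(−Te/τ) = e^(−0.40/0.4399) = 0.4028 → 40.28%.

40.3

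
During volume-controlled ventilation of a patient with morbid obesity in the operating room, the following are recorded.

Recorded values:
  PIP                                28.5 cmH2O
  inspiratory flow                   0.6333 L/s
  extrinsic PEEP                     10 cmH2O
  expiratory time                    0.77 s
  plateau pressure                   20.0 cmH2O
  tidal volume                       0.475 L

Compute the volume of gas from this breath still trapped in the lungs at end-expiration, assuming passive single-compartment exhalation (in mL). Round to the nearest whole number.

142

R = (PIP − Pplat)/V̇ = (28.5 − 20.0) / 0.6333 = 8.5/0.6333 = 13.422 cmH2O·s/L.
C = Vt/(Pplat − PEEP) = 475.0 / (20.0 − 10) = 475.0/10.0 = 47.5 mL/cmH2O.
τ = R × C = 13.422 × 0.0475 L/cmH2O = 0.6375 s.
Fraction remaining = e^(−Te/τ) = e^(−0.77/0.6375) = 0.2988.
Trapped volume = 475.0 × 0.2988 = 141.93 mL.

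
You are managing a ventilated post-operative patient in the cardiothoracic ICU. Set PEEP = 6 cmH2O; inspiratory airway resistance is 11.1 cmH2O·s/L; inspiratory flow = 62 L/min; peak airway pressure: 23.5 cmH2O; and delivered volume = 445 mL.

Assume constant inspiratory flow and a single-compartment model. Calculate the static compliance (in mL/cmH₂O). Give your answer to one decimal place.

73.8

Flow: 62 L/min ÷ 60 = 1.0333 L/s.
Equation of motion (constant flow): PIP = Vt/C + R·V̇ + PEEP.
Vt/C = PIP − R·V̇ − PEEP = 23.5 − 11.1×1.0333 − 6 = 23.5 − 11.47 − 6 = 6.03 cmH2O.
C = Vt / 6.03 = 445 / 6.03 = 73.798 mL/cmH2O.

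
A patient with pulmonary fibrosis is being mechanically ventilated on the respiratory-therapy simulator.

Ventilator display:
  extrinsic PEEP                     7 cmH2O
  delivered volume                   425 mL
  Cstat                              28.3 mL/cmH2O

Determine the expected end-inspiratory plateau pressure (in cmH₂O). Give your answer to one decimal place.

22.0

Pplat = PEEP + Vt / Cstat = 7 + 425 / 28.3 = 7 + 15.018 = 22.018 cmH2O.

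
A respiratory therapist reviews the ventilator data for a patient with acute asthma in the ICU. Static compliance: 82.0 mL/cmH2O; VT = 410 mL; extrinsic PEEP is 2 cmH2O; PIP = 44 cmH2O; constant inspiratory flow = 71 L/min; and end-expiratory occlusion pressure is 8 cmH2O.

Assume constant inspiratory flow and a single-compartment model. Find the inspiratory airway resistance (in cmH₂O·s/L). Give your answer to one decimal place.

Flow: 71 L/min ÷ 60 = 1.1833 L/s.
Total PEEP = 8 cmH2O (set 2 + intrinsic 6); this is the baseline alveolar pressure.
Equation of motion (constant flow): PIP = Vt/C + R·V̇ + PEEP.
R·V̇ = PIP − Vt/C − PEEP = 44 − 410/82.0 − 8 = 44 − 5.0 − 8 = 31.0 cmH2O.
R = 31.0 / 1.1833 = 26.198 cmH2O·s/L.

26.2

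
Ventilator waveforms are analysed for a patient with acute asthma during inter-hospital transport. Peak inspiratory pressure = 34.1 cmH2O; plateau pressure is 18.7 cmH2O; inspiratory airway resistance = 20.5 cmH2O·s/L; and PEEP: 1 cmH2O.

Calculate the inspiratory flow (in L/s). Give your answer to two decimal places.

0.75

flow = (PIP − Pplat) / Raw = 15.4 / 20.5 = 0.7512 L/s.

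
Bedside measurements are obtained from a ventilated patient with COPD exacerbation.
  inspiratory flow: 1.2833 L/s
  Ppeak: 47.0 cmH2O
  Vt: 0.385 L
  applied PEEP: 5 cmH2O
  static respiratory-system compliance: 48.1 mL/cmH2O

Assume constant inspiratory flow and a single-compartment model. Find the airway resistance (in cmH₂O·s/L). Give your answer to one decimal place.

Equation of motion (constant flow): PIP = Vt/C + R·V̇ + PEEP.
R·V̇ = PIP − Vt/C − PEEP = 47.0 − 385/48.1 − 5 = 47.0 − 8.004 − 5 = 33.996 cmH2O.
R = 33.996 / 1.2833 = 26.491 cmH2O·s/L.

26.5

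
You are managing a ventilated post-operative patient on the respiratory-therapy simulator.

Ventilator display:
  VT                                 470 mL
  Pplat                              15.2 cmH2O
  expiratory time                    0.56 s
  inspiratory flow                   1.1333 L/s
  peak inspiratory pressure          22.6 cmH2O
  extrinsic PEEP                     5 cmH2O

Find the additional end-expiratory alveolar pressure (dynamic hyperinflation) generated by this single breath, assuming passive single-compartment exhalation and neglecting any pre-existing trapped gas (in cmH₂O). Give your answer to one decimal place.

1.6

R = (PIP − Pplat)/V̇ = (22.6 − 15.2) / 1.1333 = 7.4/1.1333 = 6.53 cmH2O·s/L.
C = Vt/(Pplat − PEEP) = 470.0 / (15.2 − 5) = 470.0/10.2 = 46.078 mL/cmH2O.
τ = R × C = 6.53 × 0.04608 L/cmH2O = 0.3009 s.
Fraction remaining = e^(−Te/τ) = e^(−0.56/0.3009) = 0.1555; trapped volume = 470.0 × 0.1555 = 73.085 mL.
Additional alveolar pressure from trapping ≈ V_trapped / C = 73.085 / 46.078 = 1.586 cmH2O.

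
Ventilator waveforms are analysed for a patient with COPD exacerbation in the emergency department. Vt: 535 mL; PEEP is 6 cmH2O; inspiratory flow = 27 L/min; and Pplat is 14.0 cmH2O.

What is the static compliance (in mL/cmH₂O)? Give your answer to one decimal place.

Cstat = Vt / (Pplat − PEEP) = 535 / (14.0 − 6) = 535 / 8.0 = 66.875 mL/cmH2O.

66.9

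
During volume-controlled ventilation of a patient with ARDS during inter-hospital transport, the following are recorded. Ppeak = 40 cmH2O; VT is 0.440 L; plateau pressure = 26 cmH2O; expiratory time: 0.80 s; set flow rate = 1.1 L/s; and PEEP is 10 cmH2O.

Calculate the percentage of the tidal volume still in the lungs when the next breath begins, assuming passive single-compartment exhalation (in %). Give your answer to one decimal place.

R = (PIP − Pplat)/V̇ = (40 − 26) / 1.1 = 14.0/1.1 = 12.727 cmH2O·s/L.
C = Vt/(Pplat − PEEP) = 440.0 / (26 − 10) = 440.0/16.0 = 27.5 mL/cmH2O.
τ = R × C = 12.727 × 0.0275 L/cmH2O = 0.35 s.
Fraction remaining at end-expiration = e^(−Te/τ) = e^(−0.80/0.35) = 0.1017 → 10.17%.

10.2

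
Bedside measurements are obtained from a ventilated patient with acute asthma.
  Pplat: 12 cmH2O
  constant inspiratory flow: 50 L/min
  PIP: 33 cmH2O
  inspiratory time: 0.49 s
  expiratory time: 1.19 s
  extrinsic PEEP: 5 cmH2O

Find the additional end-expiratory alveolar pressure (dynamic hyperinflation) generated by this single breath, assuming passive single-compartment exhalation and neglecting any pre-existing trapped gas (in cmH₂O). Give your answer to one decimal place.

Flow: 50 L/min ÷ 60 = 0.8333 L/s.
Vt = flow × Ti = 0.8333 L/s × 0.49 s × 1000 mL/L = 408.32 mL.
R = (PIP − Pplat)/V̇ = (33 − 12) / 0.8333 = 21.0/0.8333 = 25.201 cmH2O·s/L.
C = Vt/(Pplat − PEEP) = 408.32 / (12 − 5) = 408.32/7.0 = 58.331 mL/cmH2O.
τ = R × C = 25.201 × 0.05833 L/cmH2O = 1.47 s.
Fraction remaining = e^(−Te/τ) = e^(−1.19/1.47) = 0.4451; trapped volume = 408.32 × 0.4451 = 181.74 mL.
Additional alveolar pressure from trapping ≈ V_trapped / C = 181.74 / 58.331 = 3.116 cmH2O.

3.1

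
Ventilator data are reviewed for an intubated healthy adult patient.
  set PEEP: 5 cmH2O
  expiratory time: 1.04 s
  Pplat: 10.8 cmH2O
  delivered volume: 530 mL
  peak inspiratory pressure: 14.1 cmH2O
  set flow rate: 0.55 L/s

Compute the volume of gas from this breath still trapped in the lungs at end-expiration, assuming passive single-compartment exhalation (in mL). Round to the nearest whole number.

80

R = (PIP − Pplat)/V̇ = (14.1 − 10.8) / 0.55 = 3.3/0.55 = 6.0 cmH2O·s/L.
C = Vt/(Pplat − PEEP) = 530.0 / (10.8 − 5) = 530.0/5.8 = 91.379 mL/cmH2O.
τ = R × C = 6.0 × 0.09138 L/cmH2O = 0.5483 s.
Fraction remaining = e^(−Te/τ) = e^(−1.04/0.5483) = 0.1501.
Trapped volume = 530.0 × 0.1501 = 79.553 mL.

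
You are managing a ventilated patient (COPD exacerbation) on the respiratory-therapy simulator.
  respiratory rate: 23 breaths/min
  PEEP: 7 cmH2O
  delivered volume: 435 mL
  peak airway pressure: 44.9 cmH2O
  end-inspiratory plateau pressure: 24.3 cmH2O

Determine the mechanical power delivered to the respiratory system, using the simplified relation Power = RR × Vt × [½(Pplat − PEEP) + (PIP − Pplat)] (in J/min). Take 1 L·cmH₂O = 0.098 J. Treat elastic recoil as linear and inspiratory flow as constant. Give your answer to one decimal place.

Per-breath work = Vt × [½(Pplat−PEEP) + (PIP−Pplat)] = 0.435 × [0.5×17.3 + 20.6] = 0.435 × 29.25 = 12.724 L·cmH2O.
Power = 23 × 12.724 = 292.65 L·cmH2O/min.
× 0.098 J/(L·cmH2O) → 28.68 J/min.

28.7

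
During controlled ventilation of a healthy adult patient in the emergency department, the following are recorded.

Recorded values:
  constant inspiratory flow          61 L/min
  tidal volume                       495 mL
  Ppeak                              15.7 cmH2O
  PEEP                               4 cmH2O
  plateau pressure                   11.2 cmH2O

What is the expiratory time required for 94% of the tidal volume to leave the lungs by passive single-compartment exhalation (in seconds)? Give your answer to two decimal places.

Flow: 61 L/min ÷ 60 = 1.0167 L/s.
R = (PIP − Pplat)/V̇ = (15.7 − 11.2) / 1.0167 = 4.5/1.0167 = 4.426 cmH2O·s/L.
C = Vt/(Pplat − PEEP) = 495.0 / (11.2 − 4) = 495.0/7.2 = 68.75 mL/cmH2O.
τ = R × C = 4.426 × 0.06875 L/cmH2O = 0.3043 s.
t = −τ·ln(1 − 0.94) = −0.3043·ln(0.06) = 0.8561 s.

0.86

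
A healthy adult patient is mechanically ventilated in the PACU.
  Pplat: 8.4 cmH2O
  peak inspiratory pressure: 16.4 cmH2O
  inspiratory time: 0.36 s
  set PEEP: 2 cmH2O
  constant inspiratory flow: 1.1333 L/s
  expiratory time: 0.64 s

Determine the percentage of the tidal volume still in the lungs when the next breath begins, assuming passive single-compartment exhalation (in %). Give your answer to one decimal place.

24.1

Vt = flow × Ti = 1.1333 L/s × 0.36 s × 1000 mL/L = 407.99 mL.
R = (PIP − Pplat)/V̇ = (16.4 − 8.4) / 1.1333 = 8.0/1.1333 = 7.059 cmH2O·s/L.
C = Vt/(Pplat − PEEP) = 407.99 / (8.4 − 2) = 407.99/6.4 = 63.748 mL/cmH2O.
τ = R × C = 7.059 × 0.06375 L/cmH2O = 0.45 s.
Fraction remaining at end-expiration = e^(−Te/τ) = e^(−0.64/0.45) = 0.2412 → 24.12%.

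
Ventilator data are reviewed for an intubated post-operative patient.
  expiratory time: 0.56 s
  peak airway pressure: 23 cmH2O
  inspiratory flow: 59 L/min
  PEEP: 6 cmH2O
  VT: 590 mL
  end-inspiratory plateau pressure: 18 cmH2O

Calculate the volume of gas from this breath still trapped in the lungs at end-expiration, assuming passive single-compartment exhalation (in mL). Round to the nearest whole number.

Flow: 59 L/min ÷ 60 = 0.9833 L/s.
R = (PIP − Pplat)/V̇ = (23 − 18) / 0.9833 = 5.0/0.9833 = 5.085 cmH2O·s/L.
C = Vt/(Pplat − PEEP) = 590.0 / (18 − 6) = 590.0/12.0 = 49.167 mL/cmH2O.
τ = R × C = 5.085 × 0.04917 L/cmH2O = 0.25 s.
Fraction remaining = e^(−Te/τ) = e^(−0.56/0.25) = 0.1065.
Trapped volume = 590.0 × 0.1065 = 62.835 mL.

63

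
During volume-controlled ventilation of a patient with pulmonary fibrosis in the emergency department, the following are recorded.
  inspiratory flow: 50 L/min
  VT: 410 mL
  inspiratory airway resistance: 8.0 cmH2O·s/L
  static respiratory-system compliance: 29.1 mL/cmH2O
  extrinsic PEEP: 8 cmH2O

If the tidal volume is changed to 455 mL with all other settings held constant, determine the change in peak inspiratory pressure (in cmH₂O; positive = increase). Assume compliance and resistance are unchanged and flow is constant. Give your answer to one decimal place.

1.5

PIP = Vt/C + R·V̇ + PEEP (constant-flow equation of motion).
Only the elastic term changes: ΔPIP = ΔVt / C = (455 − 410) / 29.1 = 1.546 cmH2O.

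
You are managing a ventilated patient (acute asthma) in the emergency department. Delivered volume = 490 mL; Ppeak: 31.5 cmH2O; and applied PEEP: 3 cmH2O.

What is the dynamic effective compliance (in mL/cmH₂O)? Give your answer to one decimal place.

17.2

Dynamic compliance = Vt / (PIP − PEEP) = 490 / (31.5 − 3) = 490 / 28.5 = 17.193 mL/cmH2O.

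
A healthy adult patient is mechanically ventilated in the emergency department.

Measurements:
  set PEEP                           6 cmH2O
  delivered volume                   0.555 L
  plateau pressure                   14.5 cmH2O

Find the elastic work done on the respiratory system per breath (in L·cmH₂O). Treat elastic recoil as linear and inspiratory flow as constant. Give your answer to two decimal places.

Elastic work ≈ ½ × (Pplat − PEEP) × Vt = 0.5 × (14.5 − 6) × 0.555 L = 0.5 × 8.5 × 0.555 = 2.359 L·cmH2O.

2.36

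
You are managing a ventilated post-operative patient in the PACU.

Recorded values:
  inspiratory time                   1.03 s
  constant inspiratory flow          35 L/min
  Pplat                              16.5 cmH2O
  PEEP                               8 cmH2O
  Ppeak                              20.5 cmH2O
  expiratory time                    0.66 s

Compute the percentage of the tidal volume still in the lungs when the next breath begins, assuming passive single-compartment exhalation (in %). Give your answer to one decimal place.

Flow: 35 L/min ÷ 60 = 0.5833 L/s.
Vt = flow × Ti = 0.5833 L/s × 1.03 s × 1000 mL/L = 600.8 mL.
R = (PIP − Pplat)/V̇ = (20.5 − 16.5) / 0.5833 = 4.0/0.5833 = 6.858 cmH2O·s/L.
C = Vt/(Pplat − PEEP) = 600.8 / (16.5 − 8) = 600.8/8.5 = 70.682 mL/cmH2O.
τ = R × C = 6.858 × 0.07068 L/cmH2O = 0.4847 s.
Fraction remaining at end-expiration = e^(−Te/τ) = e^(−0.66/0.4847) = 0.2562 → 25.62%.

25.6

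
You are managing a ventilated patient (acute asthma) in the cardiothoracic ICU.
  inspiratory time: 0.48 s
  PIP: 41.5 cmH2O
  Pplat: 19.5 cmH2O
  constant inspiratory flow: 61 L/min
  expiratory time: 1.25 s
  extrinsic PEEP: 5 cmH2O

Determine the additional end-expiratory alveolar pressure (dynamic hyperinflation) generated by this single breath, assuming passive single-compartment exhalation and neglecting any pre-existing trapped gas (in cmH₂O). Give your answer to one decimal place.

Flow: 61 L/min ÷ 60 = 1.0167 L/s.
Vt = flow × Ti = 1.0167 L/s × 0.48 s × 1000 mL/L = 488.02 mL.
R = (PIP − Pplat)/V̇ = (41.5 − 19.5) / 1.0167 = 22.0/1.0167 = 21.639 cmH2O·s/L.
C = Vt/(Pplat − PEEP) = 488.02 / (19.5 − 5) = 488.02/14.5 = 33.657 mL/cmH2O.
τ = R × C = 21.639 × 0.03366 L/cmH2O = 0.7284 s.
Fraction remaining = e^(−Te/τ) = e^(−1.25/0.7284) = 0.1798; trapped volume = 488.02 × 0.1798 = 87.746 mL.
Additional alveolar pressure from trapping ≈ V_trapped / C = 87.746 / 33.657 = 2.607 cmH2O.

2.6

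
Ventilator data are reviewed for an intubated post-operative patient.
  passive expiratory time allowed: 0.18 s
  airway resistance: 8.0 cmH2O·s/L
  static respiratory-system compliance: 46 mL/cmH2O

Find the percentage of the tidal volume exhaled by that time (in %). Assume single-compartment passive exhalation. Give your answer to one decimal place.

τ = R × C = 8.0 × 46 mL/cmH2O = 8.0 × 0.046 L/cmH2O = 0.368 s.
Passive exhalation: V(t)/V₀ = e^(−t/τ) = e^(−0.18/0.368) = 0.6132.
Fraction exhaled = 1 − 0.6132 = 0.3868 → 38.68%.

38.7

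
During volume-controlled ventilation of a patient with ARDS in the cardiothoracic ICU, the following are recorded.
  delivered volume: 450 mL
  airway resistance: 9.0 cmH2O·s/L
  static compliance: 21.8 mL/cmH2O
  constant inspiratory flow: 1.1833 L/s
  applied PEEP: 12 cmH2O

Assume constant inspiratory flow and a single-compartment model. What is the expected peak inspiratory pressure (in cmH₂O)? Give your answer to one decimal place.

43.3

Equation of motion (constant flow): PIP = Vt/C + R·V̇ + PEEP.
PIP = 450/21.8 + 9.0×1.1833 + 12 = 20.642 + 10.65 + 12 = 43.292 cmH2O.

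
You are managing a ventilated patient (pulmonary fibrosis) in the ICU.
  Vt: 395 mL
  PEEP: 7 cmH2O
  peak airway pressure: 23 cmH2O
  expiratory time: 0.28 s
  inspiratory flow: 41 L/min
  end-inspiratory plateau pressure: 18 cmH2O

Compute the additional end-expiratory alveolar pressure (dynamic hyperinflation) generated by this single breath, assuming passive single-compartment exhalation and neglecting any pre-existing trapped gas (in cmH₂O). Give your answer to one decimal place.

3.8

Flow: 41 L/min ÷ 60 = 0.6833 L/s.
R = (PIP − Pplat)/V̇ = (23 − 18) / 0.6833 = 5.0/0.6833 = 7.317 cmH2O·s/L.
C = Vt/(Pplat − PEEP) = 395.0 / (18 − 7) = 395.0/11.0 = 35.909 mL/cmH2O.
τ = R × C = 7.317 × 0.03591 L/cmH2O = 0.2628 s.
Fraction remaining = e^(−Te/τ) = e^(−0.28/0.2628) = 0.3446; trapped volume = 395.0 × 0.3446 = 136.12 mL.
Additional alveolar pressure from trapping ≈ V_trapped / C = 136.12 / 35.909 = 3.791 cmH2O.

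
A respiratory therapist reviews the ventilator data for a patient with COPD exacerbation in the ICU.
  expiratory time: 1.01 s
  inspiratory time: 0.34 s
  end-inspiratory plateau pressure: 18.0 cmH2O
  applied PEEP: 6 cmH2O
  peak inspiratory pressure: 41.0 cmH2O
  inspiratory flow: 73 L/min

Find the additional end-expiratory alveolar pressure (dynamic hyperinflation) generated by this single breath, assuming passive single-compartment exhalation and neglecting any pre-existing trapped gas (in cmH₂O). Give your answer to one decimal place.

2.5

Flow: 73 L/min ÷ 60 = 1.2167 L/s.
Vt = flow × Ti = 1.2167 L/s × 0.34 s × 1000 mL/L = 413.68 mL.
R = (PIP − Pplat)/V̇ = (41.0 − 18.0) / 1.2167 = 23.0/1.2167 = 18.904 cmH2O·s/L.
C = Vt/(Pplat − PEEP) = 413.68 / (18.0 − 6) = 413.68/12.0 = 34.473 mL/cmH2O.
τ = R × C = 18.904 × 0.03447 L/cmH2O = 0.6516 s.
Fraction remaining = e^(−Te/τ) = e^(−1.01/0.6516) = 0.2122; trapped volume = 413.68 × 0.2122 = 87.783 mL.
Additional alveolar pressure from trapping ≈ V_trapped / C = 87.783 / 34.473 = 2.546 cmH2O.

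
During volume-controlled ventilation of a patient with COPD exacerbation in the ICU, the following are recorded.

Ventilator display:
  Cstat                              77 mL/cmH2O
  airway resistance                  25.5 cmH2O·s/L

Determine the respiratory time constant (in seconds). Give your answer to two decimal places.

τ = R × C = 25.5 × 77 mL/cmH2O = 25.5 × 0.077 L/cmH2O = 1.964 s.

1.96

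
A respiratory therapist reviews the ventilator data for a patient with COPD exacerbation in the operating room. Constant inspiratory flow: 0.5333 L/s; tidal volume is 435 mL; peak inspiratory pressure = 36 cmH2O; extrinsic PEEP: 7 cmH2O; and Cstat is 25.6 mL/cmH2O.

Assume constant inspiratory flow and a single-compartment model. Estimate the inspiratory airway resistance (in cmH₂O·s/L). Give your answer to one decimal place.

Equation of motion (constant flow): PIP = Vt/C + R·V̇ + PEEP.
R·V̇ = PIP − Vt/C − PEEP = 36 − 435/25.6 − 7 = 36 − 16.992 − 7 = 12.008 cmH2O.
R = 12.008 / 0.5333 = 22.516 cmH2O·s/L.

22.5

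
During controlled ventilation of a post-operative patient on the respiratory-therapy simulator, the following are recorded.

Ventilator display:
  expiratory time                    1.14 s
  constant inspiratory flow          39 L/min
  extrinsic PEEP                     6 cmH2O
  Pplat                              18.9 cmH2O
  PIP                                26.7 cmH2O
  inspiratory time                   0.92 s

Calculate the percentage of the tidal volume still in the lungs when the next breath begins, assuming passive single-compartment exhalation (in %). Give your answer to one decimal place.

Flow: 39 L/min ÷ 60 = 0.65 L/s.
Vt = flow × Ti = 0.65 L/s × 0.92 s × 1000 mL/L = 598.0 mL.
R = (PIP − Pplat)/V̇ = (26.7 − 18.9) / 0.65 = 7.8/0.65 = 12.0 cmH2O·s/L.
C = Vt/(Pplat − PEEP) = 598.0 / (18.9 − 6) = 598.0/12.9 = 46.357 mL/cmH2O.
τ = R × C = 12.0 × 0.04636 L/cmH2O = 0.5563 s.
Fraction remaining at end-expiration = e^(−Te/τ) = e^(−1.14/0.5563) = 0.1288 → 12.88%.

12.9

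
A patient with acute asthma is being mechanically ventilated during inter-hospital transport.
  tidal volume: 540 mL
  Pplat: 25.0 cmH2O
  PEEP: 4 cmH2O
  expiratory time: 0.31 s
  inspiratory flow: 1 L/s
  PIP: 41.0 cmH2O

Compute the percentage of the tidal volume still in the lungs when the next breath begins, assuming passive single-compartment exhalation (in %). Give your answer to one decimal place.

47.1

R = (PIP − Pplat)/V̇ = (41.0 − 25.0) / 1 = 16.0/1 = 16.0 cmH2O·s/L.
C = Vt/(Pplat − PEEP) = 540.0 / (25.0 − 4) = 540.0/21.0 = 25.714 mL/cmH2O.
τ = R × C = 16.0 × 0.02571 L/cmH2O = 0.4114 s.
Fraction remaining at end-expiration = e^(−Te/τ) = e^(−0.31/0.4114) = 0.4707 → 47.07%.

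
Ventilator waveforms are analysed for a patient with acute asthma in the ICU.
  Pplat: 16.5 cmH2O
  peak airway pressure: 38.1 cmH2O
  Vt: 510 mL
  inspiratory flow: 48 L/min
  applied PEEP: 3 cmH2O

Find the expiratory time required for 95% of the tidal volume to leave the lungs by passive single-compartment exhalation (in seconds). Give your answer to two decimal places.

3.06

Flow: 48 L/min ÷ 60 = 0.8 L/s.
R = (PIP − Pplat)/V̇ = (38.1 − 16.5) / 0.8 = 21.6/0.8 = 27.0 cmH2O·s/L.
C = Vt/(Pplat − PEEP) = 510.0 / (16.5 − 3) = 510.0/13.5 = 37.778 mL/cmH2O.
τ = R × C = 27.0 × 0.03778 L/cmH2O = 1.02 s.
t = −τ·ln(1 − 0.95) = −1.02·ln(0.05) = 3.056 s.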